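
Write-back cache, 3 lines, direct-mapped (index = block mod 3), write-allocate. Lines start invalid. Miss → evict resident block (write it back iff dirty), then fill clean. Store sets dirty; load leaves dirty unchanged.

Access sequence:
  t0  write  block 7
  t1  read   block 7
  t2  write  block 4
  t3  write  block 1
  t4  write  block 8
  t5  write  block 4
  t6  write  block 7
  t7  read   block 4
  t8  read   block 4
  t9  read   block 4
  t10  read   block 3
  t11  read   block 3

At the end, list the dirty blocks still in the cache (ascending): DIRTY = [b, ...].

DIRTY = [8]

0: W B7 → L1 miss [D]
1: R B7 → L1 hit [D]
2: W B4 → L1 miss wb→B7 [D]
3: W B1 → L1 miss wb→B4 [D]
4: W B8 → L2 miss [D]
5: W B4 → L1 miss wb→B1 [D]
6: W B7 → L1 miss wb→B4 [D]
7: R B4 → L1 miss wb→B7 [-]
8: R B4 → L1 hit [-]
9: R B4 → L1 hit [-]
10: R B3 → L0 miss [-]
11: R B3 → L0 hit [-]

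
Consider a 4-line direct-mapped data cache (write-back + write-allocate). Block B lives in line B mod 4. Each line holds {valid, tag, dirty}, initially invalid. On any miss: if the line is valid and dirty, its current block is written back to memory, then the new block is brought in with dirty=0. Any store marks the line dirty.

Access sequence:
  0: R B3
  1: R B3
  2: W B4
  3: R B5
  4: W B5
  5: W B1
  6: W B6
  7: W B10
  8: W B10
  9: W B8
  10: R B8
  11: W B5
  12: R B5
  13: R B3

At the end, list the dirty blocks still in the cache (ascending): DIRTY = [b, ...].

0: R B3 -> L3 miss  d=-]
1: R B3 -> L3 hit  d=-]
2: W B4 -> L0 miss  d=D]
3: R B5 -> L1 miss  d=-]
4: W B5 -> L1 hit  d=D]
5: W B1 -> L1 miss wb->B5  d=D]
6: W B6 -> L2 miss  d=D]
7: W B10 -> L2 miss wb->B6  d=D]
8: W B10 -> L2 hit  d=D]
9: W B8 -> L0 miss wb->B4  d=D]
10: R B8 -> L0 hit  d=D]
11: W B5 -> L1 miss wb->B1  d=D]
12: R B5 -> L1 hit  d=D]
13: R B3 -> L3 hit  d=-]

DIRTY = [5, 8, 10]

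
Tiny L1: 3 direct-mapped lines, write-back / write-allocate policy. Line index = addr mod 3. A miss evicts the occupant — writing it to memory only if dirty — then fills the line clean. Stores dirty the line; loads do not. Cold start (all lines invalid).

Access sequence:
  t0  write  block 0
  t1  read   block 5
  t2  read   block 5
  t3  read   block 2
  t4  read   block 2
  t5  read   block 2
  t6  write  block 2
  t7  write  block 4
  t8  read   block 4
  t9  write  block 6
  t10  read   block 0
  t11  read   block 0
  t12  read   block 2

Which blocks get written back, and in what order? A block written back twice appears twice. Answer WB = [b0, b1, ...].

WB = [0, 6]

0: W B0 -> L0 miss  d=D]
1: R B5 -> L2 miss  d=-]
2: R B5 -> L2 hit  d=-]
3: R B2 -> L2 miss  d=-]
4: R B2 -> L2 hit  d=-]
5: R B2 -> L2 hit  d=-]
6: W B2 -> L2 hit  d=D]
7: W B4 -> L1 miss  d=D]
8: R B4 -> L1 hit  d=D]
9: W B6 -> L0 miss wb->B0  d=D]
10: R B0 -> L0 miss wb->B6  d=-]
11: R B0 -> L0 hit  d=-]
12: R B2 -> L2 hit  d=D]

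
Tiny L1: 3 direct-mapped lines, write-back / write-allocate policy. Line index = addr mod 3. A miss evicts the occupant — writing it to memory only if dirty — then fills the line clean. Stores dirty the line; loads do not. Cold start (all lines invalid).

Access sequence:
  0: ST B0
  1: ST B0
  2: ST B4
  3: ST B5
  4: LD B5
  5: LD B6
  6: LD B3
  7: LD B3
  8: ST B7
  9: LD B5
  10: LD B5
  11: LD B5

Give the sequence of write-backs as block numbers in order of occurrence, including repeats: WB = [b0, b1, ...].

WB = [0, 4]

  0 | W B0 → L0 miss [D]
  1 | W B0 → L0 hit [D]
  2 | W B4 → L1 miss [D]
  3 | W B5 → L2 miss [D]
  4 | R B5 → L2 hit [D]
  5 | R B6 → L0 miss wb→B0 [-]
  6 | R B3 → L0 miss [-]
  7 | R B3 → L0 hit [-]
  8 | W B7 → L1 miss wb→B4 [D]
  9 | R B5 → L2 hit [D]
  10 | R B5 → L2 hit [D]
  11 | R B5 → L2 hit [D]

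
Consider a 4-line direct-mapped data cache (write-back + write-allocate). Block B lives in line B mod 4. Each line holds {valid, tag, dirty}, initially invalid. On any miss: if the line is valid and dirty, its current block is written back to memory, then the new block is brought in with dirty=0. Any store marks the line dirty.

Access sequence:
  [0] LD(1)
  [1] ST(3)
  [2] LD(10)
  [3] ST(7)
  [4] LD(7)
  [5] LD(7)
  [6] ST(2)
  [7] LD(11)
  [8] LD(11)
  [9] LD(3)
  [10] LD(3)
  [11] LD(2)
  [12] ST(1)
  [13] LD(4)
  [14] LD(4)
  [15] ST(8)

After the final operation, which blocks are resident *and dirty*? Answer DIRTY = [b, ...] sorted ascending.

DIRTY = [1, 2, 8]

0: R B1 -> L1 miss  d=-]
1: W B3 -> L3 miss  d=D]
2: R B10 -> L2 miss  d=-]
3: W B7 -> L3 miss wb->B3  d=D]
4: R B7 -> L3 hit  d=D]
5: R B7 -> L3 hit  d=D]
6: W B2 -> L2 miss  d=D]
7: R B11 -> L3 miss wb->B7  d=-]
8: R B11 -> L3 hit  d=-]
9: R B3 -> L3 miss  d=-]
10: R B3 -> L3 hit  d=-]
11: R B2 -> L2 hit  d=D]
12: W B1 -> L1 hit  d=D]
13: R B4 -> L0 miss  d=-]
14: R B4 -> L0 hit  d=-]
15: W B8 -> L0 miss  d=D]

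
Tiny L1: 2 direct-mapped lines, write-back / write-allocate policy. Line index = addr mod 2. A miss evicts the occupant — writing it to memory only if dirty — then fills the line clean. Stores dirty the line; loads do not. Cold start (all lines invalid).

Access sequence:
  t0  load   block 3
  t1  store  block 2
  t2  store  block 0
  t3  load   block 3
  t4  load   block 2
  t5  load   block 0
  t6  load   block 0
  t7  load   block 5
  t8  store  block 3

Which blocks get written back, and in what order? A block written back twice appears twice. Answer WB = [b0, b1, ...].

WB = [2, 0]

  0 | R B3 → L1 miss [-]
  1 | W B2 → L0 miss [D]
  2 | W B0 → L0 miss wb→B2 [D]
  3 | R B3 → L1 hit [-]
  4 | R B2 → L0 miss wb→B0 [-]
  5 | R B0 → L0 miss [-]
  6 | R B0 → L0 hit [-]
  7 | R B5 → L1 miss [-]
  8 | W B3 → L1 miss [D]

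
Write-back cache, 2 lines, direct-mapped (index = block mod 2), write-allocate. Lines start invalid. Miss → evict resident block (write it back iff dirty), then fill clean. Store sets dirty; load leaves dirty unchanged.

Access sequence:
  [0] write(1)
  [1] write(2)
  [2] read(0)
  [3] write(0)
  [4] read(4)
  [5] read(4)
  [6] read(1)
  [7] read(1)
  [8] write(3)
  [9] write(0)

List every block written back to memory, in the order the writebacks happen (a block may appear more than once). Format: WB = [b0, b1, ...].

  0 | W B1 → L1 miss [D]
  1 | W B2 → L0 miss [D]
  2 | R B0 → L0 miss wb→B2 [-]
  3 | W B0 → L0 hit [D]
  4 | R B4 → L0 miss wb→B0 [-]
  5 | R B4 → L0 hit [-]
  6 | R B1 → L1 hit [D]
  7 | R B1 → L1 hit [D]
  8 | W B3 → L1 miss wb→B1 [D]
  9 | W B0 → L0 miss [D]

WB = [2, 0, 1]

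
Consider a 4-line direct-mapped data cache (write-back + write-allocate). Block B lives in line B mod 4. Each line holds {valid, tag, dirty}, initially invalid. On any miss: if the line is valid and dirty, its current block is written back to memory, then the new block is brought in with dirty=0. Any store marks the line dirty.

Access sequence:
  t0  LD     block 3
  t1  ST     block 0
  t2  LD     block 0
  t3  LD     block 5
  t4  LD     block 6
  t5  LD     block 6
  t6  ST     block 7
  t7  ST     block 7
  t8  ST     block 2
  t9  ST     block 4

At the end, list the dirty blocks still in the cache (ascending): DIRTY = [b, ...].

0: R B3 → L3 miss [-]
1: W B0 → L0 miss [D]
2: R B0 → L0 hit [D]
3: R B5 → L1 miss [-]
4: R B6 → L2 miss [-]
5: R B6 → L2 hit [-]
6: W B7 → L3 miss [D]
7: W B7 → L3 hit [D]
8: W B2 → L2 miss [D]
9: W B4 → L0 miss wb→B0 [D]

DIRTY = [2, 4, 7]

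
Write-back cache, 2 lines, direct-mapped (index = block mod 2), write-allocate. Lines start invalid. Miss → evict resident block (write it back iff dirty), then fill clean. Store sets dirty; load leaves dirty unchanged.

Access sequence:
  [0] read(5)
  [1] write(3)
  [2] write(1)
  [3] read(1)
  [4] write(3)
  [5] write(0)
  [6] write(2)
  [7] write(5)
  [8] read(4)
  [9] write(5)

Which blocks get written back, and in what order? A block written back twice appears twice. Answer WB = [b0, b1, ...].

WB = [3, 1, 0, 3, 2]

0: R B5 -> L1 miss  d=-]
1: W B3 -> L1 miss  d=D]
2: W B1 -> L1 miss wb->B3  d=D]
3: R B1 -> L1 hit  d=D]
4: W B3 -> L1 miss wb->B1  d=D]
5: W B0 -> L0 miss  d=D]
6: W B2 -> L0 miss wb->B0  d=D]
7: W B5 -> L1 miss wb->B3  d=D]
8: R B4 -> L0 miss wb->B2  d=-]
9: W B5 -> L1 hit  d=D]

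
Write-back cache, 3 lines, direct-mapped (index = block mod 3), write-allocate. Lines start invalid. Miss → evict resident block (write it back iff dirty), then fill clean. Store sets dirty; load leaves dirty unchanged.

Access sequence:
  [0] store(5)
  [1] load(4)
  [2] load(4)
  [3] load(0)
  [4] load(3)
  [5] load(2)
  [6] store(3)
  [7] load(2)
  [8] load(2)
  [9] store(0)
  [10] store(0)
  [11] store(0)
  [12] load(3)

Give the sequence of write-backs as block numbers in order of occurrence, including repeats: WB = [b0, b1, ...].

WB = [5, 3, 0]

0: W B5 → L2 miss [D]
1: R B4 → L1 miss [-]
2: R B4 → L1 hit [-]
3: R B0 → L0 miss [-]
4: R B3 → L0 miss [-]
5: R B2 → L2 miss wb→B5 [-]
6: W B3 → L0 hit [D]
7: R B2 → L2 hit [-]
8: R B2 → L2 hit [-]
9: W B0 → L0 miss wb→B3 [D]
10: W B0 → L0 hit [D]
11: W B0 → L0 hit [D]
12: R B3 → L0 miss wb→B0 [-]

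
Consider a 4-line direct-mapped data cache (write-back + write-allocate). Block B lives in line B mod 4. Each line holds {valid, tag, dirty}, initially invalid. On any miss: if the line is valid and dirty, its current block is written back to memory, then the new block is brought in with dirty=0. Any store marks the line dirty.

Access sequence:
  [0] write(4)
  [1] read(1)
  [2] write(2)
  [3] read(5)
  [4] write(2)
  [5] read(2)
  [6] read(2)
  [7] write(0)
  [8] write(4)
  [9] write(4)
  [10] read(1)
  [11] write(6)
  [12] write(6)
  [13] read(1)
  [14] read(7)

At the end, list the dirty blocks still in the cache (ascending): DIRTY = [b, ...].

0: W B4 → L0 miss [D]
1: R B1 → L1 miss [-]
2: W B2 → L2 miss [D]
3: R B5 → L1 miss [-]
4: W B2 → L2 hit [D]
5: R B2 → L2 hit [D]
6: R B2 → L2 hit [D]
7: W B0 → L0 miss wb→B4 [D]
8: W B4 → L0 miss wb→B0 [D]
9: W B4 → L0 hit [D]
10: R B1 → L1 miss [-]
11: W B6 → L2 miss wb→B2 [D]
12: W B6 → L2 hit [D]
13: R B1 → L1 hit [-]
14: R B7 → L3 miss [-]

DIRTY = [4, 6]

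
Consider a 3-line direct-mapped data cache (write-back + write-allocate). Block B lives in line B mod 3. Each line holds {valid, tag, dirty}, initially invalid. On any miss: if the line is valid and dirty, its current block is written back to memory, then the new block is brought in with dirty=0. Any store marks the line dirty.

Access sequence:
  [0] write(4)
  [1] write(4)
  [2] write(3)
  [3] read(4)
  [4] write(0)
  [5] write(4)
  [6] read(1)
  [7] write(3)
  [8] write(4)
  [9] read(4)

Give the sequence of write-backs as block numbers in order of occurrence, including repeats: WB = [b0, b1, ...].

0: W B4 → L1 miss [D]
1: W B4 → L1 hit [D]
2: W B3 → L0 miss [D]
3: R B4 → L1 hit [D]
4: W B0 → L0 miss wb→B3 [D]
5: W B4 → L1 hit [D]
6: R B1 → L1 miss wb→B4 [-]
7: W B3 → L0 miss wb→B0 [D]
8: W B4 → L1 miss [D]
9: R B4 → L1 hit [D]

WB = [3, 4, 0]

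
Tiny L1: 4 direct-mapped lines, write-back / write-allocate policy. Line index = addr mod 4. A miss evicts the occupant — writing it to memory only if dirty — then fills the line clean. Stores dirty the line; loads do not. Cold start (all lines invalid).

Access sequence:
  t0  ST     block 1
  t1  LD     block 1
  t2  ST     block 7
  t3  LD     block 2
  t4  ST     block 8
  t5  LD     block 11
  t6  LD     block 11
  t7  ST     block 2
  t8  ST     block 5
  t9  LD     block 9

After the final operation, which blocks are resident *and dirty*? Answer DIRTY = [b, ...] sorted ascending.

  0 | W B1 → L1 miss [D]
  1 | R B1 → L1 hit [D]
  2 | W B7 → L3 miss [D]
  3 | R B2 → L2 miss [-]
  4 | W B8 → L0 miss [D]
  5 | R B11 → L3 miss wb→B7 [-]
  6 | R B11 → L3 hit [-]
  7 | W B2 → L2 hit [D]
  8 | W B5 → L1 miss wb→B1 [D]
  9 | R B9 → L1 miss wb→B5 [-]

DIRTY = [2, 8]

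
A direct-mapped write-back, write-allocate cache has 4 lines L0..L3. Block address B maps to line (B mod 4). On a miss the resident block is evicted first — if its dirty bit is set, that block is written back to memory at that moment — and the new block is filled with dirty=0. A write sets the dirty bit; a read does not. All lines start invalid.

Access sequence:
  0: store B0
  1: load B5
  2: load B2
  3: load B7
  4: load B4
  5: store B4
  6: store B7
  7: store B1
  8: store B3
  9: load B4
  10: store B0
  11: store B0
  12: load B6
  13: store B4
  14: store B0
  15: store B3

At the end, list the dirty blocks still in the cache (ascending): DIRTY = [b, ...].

DIRTY = [0, 1, 3]

0: W B0 -> L0 miss  d=D]
1: R B5 -> L1 miss  d=-]
2: R B2 -> L2 miss  d=-]
3: R B7 -> L3 miss  d=-]
4: R B4 -> L0 miss wb->B0  d=-]
5: W B4 -> L0 hit  d=D]
6: W B7 -> L3 hit  d=D]
7: W B1 -> L1 miss  d=D]
8: W B3 -> L3 miss wb->B7  d=D]
9: R B4 -> L0 hit  d=D]
10: W B0 -> L0 miss wb->B4  d=D]
11: W B0 -> L0 hit  d=D]
12: R B6 -> L2 miss  d=-]
13: W B4 -> L0 miss wb->B0  d=D]
14: W B0 -> L0 miss wb->B4  d=D]
15: W B3 -> L3 hit  d=D]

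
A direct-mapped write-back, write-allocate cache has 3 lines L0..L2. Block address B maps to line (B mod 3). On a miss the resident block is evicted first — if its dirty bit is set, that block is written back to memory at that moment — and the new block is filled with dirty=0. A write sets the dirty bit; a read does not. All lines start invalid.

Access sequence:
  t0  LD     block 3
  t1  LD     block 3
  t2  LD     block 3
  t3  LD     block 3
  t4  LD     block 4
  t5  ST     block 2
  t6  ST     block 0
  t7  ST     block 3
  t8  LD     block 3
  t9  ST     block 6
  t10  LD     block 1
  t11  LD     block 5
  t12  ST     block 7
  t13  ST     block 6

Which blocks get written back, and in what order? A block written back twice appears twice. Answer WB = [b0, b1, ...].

  0 | R B3 → L0 miss [-]
  1 | R B3 → L0 hit [-]
  2 | R B3 → L0 hit [-]
  3 | R B3 → L0 hit [-]
  4 | R B4 → L1 miss [-]
  5 | W B2 → L2 miss [D]
  6 | W B0 → L0 miss [D]
  7 | W B3 → L0 miss wb→B0 [D]
  8 | R B3 → L0 hit [D]
  9 | W B6 → L0 miss wb→B3 [D]
  10 | R B1 → L1 miss [-]
  11 | R B5 → L2 miss wb→B2 [-]
  12 | W B7 → L1 miss [D]
  13 | W B6 → L0 hit [D]

WB = [0, 3, 2]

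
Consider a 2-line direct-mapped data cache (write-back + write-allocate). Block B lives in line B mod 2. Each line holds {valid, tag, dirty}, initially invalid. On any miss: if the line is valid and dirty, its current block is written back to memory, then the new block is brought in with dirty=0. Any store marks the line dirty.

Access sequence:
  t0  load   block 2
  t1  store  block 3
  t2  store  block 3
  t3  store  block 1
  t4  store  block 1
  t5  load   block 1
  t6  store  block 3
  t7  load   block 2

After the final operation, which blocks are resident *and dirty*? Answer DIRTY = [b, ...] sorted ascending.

DIRTY = [3]

0: R B2 → L0 miss [-]
1: W B3 → L1 miss [D]
2: W B3 → L1 hit [D]
3: W B1 → L1 miss wb→B3 [D]
4: W B1 → L1 hit [D]
5: R B1 → L1 hit [D]
6: W B3 → L1 miss wb→B1 [D]
7: R B2 → L0 hit [-]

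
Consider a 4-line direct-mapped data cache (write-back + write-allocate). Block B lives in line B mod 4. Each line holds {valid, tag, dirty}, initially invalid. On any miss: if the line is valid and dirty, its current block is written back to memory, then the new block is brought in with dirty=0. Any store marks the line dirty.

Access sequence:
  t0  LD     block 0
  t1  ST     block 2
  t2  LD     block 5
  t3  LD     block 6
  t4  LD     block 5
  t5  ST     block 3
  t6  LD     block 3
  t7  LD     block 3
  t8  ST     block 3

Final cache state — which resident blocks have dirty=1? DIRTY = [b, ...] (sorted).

0: R B0 -> L0 miss  d=-]
1: W B2 -> L2 miss  d=D]
2: R B5 -> L1 miss  d=-]
3: R B6 -> L2 miss wb->B2  d=-]
4: R B5 -> L1 hit  d=-]
5: W B3 -> L3 miss  d=D]
6: R B3 -> L3 hit  d=D]
7: R B3 -> L3 hit  d=D]
8: W B3 -> L3 hit  d=D]

DIRTY = [3]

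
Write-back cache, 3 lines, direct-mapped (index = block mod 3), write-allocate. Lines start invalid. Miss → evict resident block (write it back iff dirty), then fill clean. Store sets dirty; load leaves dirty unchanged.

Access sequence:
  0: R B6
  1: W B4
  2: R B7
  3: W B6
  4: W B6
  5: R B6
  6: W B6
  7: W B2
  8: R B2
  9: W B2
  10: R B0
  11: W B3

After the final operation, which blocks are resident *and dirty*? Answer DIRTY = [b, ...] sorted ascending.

0: R B6 → L0 miss [-]
1: W B4 → L1 miss [D]
2: R B7 → L1 miss wb→B4 [-]
3: W B6 → L0 hit [D]
4: W B6 → L0 hit [D]
5: R B6 → L0 hit [D]
6: W B6 → L0 hit [D]
7: W B2 → L2 miss [D]
8: R B2 → L2 hit [D]
9: W B2 → L2 hit [D]
10: R B0 → L0 miss wb→B6 [-]
11: W B3 → L0 miss [D]

DIRTY = [2, 3]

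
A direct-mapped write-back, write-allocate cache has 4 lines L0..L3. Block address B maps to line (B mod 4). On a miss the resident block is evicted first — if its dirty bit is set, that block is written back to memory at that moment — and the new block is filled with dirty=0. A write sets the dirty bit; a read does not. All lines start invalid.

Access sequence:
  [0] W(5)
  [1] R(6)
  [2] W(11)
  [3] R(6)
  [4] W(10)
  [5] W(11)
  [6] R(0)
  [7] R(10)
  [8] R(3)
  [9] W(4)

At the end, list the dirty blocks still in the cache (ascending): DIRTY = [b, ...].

0: W B5 -> L1 miss  d=D]
1: R B6 -> L2 miss  d=-]
2: W B11 -> L3 miss  d=D]
3: R B6 -> L2 hit  d=-]
4: W B10 -> L2 miss  d=D]
5: W B11 -> L3 hit  d=D]
6: R B0 -> L0 miss  d=-]
7: R B10 -> L2 hit  d=D]
8: R B3 -> L3 miss wb->B11  d=-]
9: W B4 -> L0 miss  d=D]

DIRTY = [4, 5, 10]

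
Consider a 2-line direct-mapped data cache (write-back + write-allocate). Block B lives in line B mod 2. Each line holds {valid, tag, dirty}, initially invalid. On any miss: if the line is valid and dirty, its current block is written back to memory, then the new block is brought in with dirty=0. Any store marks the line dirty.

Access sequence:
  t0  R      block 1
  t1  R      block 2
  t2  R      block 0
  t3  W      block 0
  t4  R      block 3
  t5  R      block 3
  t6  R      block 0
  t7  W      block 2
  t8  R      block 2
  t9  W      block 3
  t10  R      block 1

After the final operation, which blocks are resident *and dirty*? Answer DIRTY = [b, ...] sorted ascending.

DIRTY = [2]

0: R B1 -> L1 miss  d=-]
1: R B2 -> L0 miss  d=-]
2: R B0 -> L0 miss  d=-]
3: W B0 -> L0 hit  d=D]
4: R B3 -> L1 miss  d=-]
5: R B3 -> L1 hit  d=-]
6: R B0 -> L0 hit  d=D]
7: W B2 -> L0 miss wb->B0  d=D]
8: R B2 -> L0 hit  d=D]
9: W B3 -> L1 hit  d=D]
10: R B1 -> L1 miss wb->B3  d=-]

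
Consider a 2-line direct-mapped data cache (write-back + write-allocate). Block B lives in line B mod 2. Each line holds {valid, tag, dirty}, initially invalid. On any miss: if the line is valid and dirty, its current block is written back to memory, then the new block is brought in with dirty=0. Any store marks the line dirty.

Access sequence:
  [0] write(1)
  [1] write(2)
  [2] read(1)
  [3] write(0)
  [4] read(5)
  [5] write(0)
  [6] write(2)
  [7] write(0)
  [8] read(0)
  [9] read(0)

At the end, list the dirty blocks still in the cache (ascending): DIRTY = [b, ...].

DIRTY = [0]

0: W B1 → L1 miss [D]
1: W B2 → L0 miss [D]
2: R B1 → L1 hit [D]
3: W B0 → L0 miss wb→B2 [D]
4: R B5 → L1 miss wb→B1 [-]
5: W B0 → L0 hit [D]
6: W B2 → L0 miss wb→B0 [D]
7: W B0 → L0 miss wb→B2 [D]
8: R B0 → L0 hit [D]
9: R B0 → L0 hit [D]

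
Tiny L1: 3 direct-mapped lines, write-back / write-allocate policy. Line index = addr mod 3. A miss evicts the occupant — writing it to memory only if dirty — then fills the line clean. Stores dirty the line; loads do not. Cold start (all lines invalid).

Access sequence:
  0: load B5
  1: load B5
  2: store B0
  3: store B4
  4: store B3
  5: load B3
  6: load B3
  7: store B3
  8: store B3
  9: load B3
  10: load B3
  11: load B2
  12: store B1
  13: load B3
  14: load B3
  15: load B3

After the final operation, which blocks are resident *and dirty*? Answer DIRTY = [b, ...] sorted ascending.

0: R B5 -> L2 miss  d=-]
1: R B5 -> L2 hit  d=-]
2: W B0 -> L0 miss  d=D]
3: W B4 -> L1 miss  d=D]
4: W B3 -> L0 miss wb->B0  d=D]
5: R B3 -> L0 hit  d=D]
6: R B3 -> L0 hit  d=D]
7: W B3 -> L0 hit  d=D]
8: W B3 -> L0 hit  d=D]
9: R B3 -> L0 hit  d=D]
10: R B3 -> L0 hit  d=D]
11: R B2 -> L2 miss  d=-]
12: W B1 -> L1 miss wb->B4  d=D]
13: R B3 -> L0 hit  d=D]
14: R B3 -> L0 hit  d=D]
15: R B3 -> L0 hit  d=D]

DIRTY = [1, 3]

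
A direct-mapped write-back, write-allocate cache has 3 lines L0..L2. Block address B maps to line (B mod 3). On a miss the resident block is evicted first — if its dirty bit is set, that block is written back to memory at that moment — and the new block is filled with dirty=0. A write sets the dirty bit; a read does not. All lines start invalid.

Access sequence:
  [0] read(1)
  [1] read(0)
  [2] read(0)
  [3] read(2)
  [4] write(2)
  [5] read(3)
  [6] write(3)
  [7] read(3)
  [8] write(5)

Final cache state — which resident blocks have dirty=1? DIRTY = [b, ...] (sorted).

  0 | R B1 → L1 miss [-]
  1 | R B0 → L0 miss [-]
  2 | R B0 → L0 hit [-]
  3 | R B2 → L2 miss [-]
  4 | W B2 → L2 hit [D]
  5 | R B3 → L0 miss [-]
  6 | W B3 → L0 hit [D]
  7 | R B3 → L0 hit [D]
  8 | W B5 → L2 miss wb→B2 [D]

DIRTY = [3, 5]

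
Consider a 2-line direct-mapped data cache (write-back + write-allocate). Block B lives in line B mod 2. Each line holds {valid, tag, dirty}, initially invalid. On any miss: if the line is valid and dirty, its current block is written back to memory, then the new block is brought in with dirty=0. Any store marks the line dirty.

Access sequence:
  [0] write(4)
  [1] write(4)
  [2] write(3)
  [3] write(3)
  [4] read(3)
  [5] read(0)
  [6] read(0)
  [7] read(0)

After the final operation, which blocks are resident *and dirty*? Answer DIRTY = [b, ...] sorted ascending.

0: W B4 → L0 miss [D]
1: W B4 → L0 hit [D]
2: W B3 → L1 miss [D]
3: W B3 → L1 hit [D]
4: R B3 → L1 hit [D]
5: R B0 → L0 miss wb→B4 [-]
6: R B0 → L0 hit [-]
7: R B0 → L0 hit [-]

DIRTY = [3]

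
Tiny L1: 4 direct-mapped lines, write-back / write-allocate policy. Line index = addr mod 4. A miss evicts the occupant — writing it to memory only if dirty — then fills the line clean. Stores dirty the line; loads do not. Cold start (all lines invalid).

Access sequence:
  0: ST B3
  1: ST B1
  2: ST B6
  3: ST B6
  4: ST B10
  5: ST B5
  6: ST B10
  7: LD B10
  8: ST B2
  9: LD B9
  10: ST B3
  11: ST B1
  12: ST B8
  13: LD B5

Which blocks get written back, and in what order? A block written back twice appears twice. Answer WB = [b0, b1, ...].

WB = [6, 1, 10, 5, 1]

  0 | W B3 → L3 miss [D]
  1 | W B1 → L1 miss [D]
  2 | W B6 → L2 miss [D]
  3 | W B6 → L2 hit [D]
  4 | W B10 → L2 miss wb→B6 [D]
  5 | W B5 → L1 miss wb→B1 [D]
  6 | W B10 → L2 hit [D]
  7 | R B10 → L2 hit [D]
  8 | W B2 → L2 miss wb→B10 [D]
  9 | R B9 → L1 miss wb→B5 [-]
  10 | W B3 → L3 hit [D]
  11 | W B1 → L1 miss [D]
  12 | W B8 → L0 miss [D]
  13 | R B5 → L1 miss wb→B1 [-]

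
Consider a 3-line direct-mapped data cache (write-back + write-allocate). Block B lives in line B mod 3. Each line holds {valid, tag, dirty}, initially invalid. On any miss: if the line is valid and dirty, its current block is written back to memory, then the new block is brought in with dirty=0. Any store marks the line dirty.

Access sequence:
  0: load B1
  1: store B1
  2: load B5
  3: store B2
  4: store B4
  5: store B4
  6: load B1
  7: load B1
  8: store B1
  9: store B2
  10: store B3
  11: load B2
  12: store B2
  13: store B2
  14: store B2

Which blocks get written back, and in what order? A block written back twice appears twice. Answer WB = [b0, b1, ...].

0: R B1 -> L1 miss  d=-]
1: W B1 -> L1 hit  d=D]
2: R B5 -> L2 miss  d=-]
3: W B2 -> L2 miss  d=D]
4: W B4 -> L1 miss wb->B1  d=D]
5: W B4 -> L1 hit  d=D]
6: R B1 -> L1 miss wb->B4  d=-]
7: R B1 -> L1 hit  d=-]
8: W B1 -> L1 hit  d=D]
9: W B2 -> L2 hit  d=D]
10: W B3 -> L0 miss  d=D]
11: R B2 -> L2 hit  d=D]
12: W B2 -> L2 hit  d=D]
13: W B2 -> L2 hit  d=D]
14: W B2 -> L2 hit  d=D]

WB = [1, 4]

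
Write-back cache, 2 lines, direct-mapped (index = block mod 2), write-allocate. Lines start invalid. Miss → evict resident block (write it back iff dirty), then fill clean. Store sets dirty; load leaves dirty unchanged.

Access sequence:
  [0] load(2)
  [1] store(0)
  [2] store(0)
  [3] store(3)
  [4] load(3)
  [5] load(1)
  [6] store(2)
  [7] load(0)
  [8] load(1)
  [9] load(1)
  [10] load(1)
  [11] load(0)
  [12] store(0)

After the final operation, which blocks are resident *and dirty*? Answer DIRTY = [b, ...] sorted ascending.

0: R B2 → L0 miss [-]
1: W B0 → L0 miss [D]
2: W B0 → L0 hit [D]
3: W B3 → L1 miss [D]
4: R B3 → L1 hit [D]
5: R B1 → L1 miss wb→B3 [-]
6: W B2 → L0 miss wb→B0 [D]
7: R B0 → L0 miss wb→B2 [-]
8: R B1 → L1 hit [-]
9: R B1 → L1 hit [-]
10: R B1 → L1 hit [-]
11: R B0 → L0 hit [-]
12: W B0 → L0 hit [D]

DIRTY = [0]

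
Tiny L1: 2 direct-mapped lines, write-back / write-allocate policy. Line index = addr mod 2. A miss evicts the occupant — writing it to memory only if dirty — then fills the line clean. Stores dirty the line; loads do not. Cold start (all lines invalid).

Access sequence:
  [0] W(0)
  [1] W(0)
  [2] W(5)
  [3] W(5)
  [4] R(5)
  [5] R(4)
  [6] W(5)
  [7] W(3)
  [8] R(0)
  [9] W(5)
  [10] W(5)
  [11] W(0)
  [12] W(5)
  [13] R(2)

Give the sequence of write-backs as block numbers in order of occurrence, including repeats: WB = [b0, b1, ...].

WB = [0, 5, 3, 0]

  0 | W B0 → L0 miss [D]
  1 | W B0 → L0 hit [D]
  2 | W B5 → L1 miss [D]
  3 | W B5 → L1 hit [D]
  4 | R B5 → L1 hit [D]
  5 | R B4 → L0 miss wb→B0 [-]
  6 | W B5 → L1 hit [D]
  7 | W B3 → L1 miss wb→B5 [D]
  8 | R B0 → L0 miss [-]
  9 | W B5 → L1 miss wb→B3 [D]
  10 | W B5 → L1 hit [D]
  11 | W B0 → L0 hit [D]
  12 | W B5 → L1 hit [D]
  13 | R B2 → L0 miss wb→B0 [-]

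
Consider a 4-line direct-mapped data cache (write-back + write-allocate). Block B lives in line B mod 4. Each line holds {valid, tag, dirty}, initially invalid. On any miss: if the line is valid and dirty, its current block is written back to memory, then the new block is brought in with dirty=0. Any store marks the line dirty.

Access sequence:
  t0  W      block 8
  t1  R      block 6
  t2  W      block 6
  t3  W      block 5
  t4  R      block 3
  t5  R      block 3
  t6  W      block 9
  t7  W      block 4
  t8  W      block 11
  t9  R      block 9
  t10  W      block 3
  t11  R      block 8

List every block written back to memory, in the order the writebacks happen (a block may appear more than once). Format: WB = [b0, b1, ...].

WB = [5, 8, 11, 4]

0: W B8 → L0 miss [D]
1: R B6 → L2 miss [-]
2: W B6 → L2 hit [D]
3: W B5 → L1 miss [D]
4: R B3 → L3 miss [-]
5: R B3 → L3 hit [-]
6: W B9 → L1 miss wb→B5 [D]
7: W B4 → L0 miss wb→B8 [D]
8: W B11 → L3 miss [D]
9: R B9 → L1 hit [D]
10: W B3 → L3 miss wb→B11 [D]
11: R B8 → L0 miss wb→B4 [-]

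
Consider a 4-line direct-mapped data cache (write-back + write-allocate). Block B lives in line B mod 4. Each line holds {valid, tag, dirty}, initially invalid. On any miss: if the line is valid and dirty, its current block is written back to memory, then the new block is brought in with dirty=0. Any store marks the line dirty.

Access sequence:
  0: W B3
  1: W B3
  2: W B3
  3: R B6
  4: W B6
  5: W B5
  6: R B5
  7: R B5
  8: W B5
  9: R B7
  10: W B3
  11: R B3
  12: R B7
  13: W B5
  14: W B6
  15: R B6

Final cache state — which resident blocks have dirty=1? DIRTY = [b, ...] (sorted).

0: W B3 -> L3 miss  d=D]
1: W B3 -> L3 hit  d=D]
2: W B3 -> L3 hit  d=D]
3: R B6 -> L2 miss  d=-]
4: W B6 -> L2 hit  d=D]
5: W B5 -> L1 miss  d=D]
6: R B5 -> L1 hit  d=D]
7: R B5 -> L1 hit  d=D]
8: W B5 -> L1 hit  d=D]
9: R B7 -> L3 miss wb->B3  d=-]
10: W B3 -> L3 miss  d=D]
11: R B3 -> L3 hit  d=D]
12: R B7 -> L3 miss wb->B3  d=-]
13: W B5 -> L1 hit  d=D]
14: W B6 -> L2 hit  d=D]
15: R B6 -> L2 hit  d=D]

DIRTY = [5, 6]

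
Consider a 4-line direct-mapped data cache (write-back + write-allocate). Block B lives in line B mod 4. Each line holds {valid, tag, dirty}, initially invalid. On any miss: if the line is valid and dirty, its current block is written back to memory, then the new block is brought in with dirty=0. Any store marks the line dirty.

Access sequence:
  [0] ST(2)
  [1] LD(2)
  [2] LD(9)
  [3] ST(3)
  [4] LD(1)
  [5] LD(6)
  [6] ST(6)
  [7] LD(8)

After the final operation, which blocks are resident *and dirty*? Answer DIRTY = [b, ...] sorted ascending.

  0 | W B2 → L2 miss [D]
  1 | R B2 → L2 hit [D]
  2 | R B9 → L1 miss [-]
  3 | W B3 → L3 miss [D]
  4 | R B1 → L1 miss [-]
  5 | R B6 → L2 miss wb→B2 [-]
  6 | W B6 → L2 hit [D]
  7 | R B8 → L0 miss [-]

DIRTY = [3, 6]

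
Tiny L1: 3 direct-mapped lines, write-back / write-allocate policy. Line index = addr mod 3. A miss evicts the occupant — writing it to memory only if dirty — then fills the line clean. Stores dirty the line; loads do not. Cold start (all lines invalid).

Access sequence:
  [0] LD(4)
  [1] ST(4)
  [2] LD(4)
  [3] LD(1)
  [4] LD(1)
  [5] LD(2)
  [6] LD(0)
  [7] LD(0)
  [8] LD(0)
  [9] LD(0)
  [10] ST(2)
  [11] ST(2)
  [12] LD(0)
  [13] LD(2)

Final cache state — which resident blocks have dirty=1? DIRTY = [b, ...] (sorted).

DIRTY = [2]

0: R B4 -> L1 miss  d=-]
1: W B4 -> L1 hit  d=D]
2: R B4 -> L1 hit  d=D]
3: R B1 -> L1 miss wb->B4  d=-]
4: R B1 -> L1 hit  d=-]
5: R B2 -> L2 miss  d=-]
6: R B0 -> L0 miss  d=-]
7: R B0 -> L0 hit  d=-]
8: R B0 -> L0 hit  d=-]
9: R B0 -> L0 hit  d=-]
10: W B2 -> L2 hit  d=D]
11: W B2 -> L2 hit  d=D]
12: R B0 -> L0 hit  d=-]
13: R B2 -> L2 hit  d=D]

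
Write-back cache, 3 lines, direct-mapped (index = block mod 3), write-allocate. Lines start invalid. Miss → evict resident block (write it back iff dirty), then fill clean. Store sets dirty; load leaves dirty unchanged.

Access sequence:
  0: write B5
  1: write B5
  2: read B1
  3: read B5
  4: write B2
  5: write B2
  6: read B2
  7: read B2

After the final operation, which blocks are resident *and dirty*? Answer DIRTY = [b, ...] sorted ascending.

  0 | W B5 → L2 miss [D]
  1 | W B5 → L2 hit [D]
  2 | R B1 → L1 miss [-]
  3 | R B5 → L2 hit [D]
  4 | W B2 → L2 miss wb→B5 [D]
  5 | W B2 → L2 hit [D]
  6 | R B2 → L2 hit [D]
  7 | R B2 → L2 hit [D]

DIRTY = [2]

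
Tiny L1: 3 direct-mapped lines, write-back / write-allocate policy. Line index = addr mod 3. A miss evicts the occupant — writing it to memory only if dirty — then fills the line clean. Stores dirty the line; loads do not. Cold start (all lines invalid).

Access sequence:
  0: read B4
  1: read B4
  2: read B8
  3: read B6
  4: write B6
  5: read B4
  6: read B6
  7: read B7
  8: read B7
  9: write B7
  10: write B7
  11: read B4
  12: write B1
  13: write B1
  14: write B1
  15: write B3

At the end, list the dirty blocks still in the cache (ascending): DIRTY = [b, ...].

0: R B4 → L1 miss [-]
1: R B4 → L1 hit [-]
2: R B8 → L2 miss [-]
3: R B6 → L0 miss [-]
4: W B6 → L0 hit [D]
5: R B4 → L1 hit [-]
6: R B6 → L0 hit [D]
7: R B7 → L1 miss [-]
8: R B7 → L1 hit [-]
9: W B7 → L1 hit [D]
10: W B7 → L1 hit [D]
11: R B4 → L1 miss wb→B7 [-]
12: W B1 → L1 miss [D]
13: W B1 → L1 hit [D]
14: W B1 → L1 hit [D]
15: W B3 → L0 miss wb→B6 [D]

DIRTY = [1, 3]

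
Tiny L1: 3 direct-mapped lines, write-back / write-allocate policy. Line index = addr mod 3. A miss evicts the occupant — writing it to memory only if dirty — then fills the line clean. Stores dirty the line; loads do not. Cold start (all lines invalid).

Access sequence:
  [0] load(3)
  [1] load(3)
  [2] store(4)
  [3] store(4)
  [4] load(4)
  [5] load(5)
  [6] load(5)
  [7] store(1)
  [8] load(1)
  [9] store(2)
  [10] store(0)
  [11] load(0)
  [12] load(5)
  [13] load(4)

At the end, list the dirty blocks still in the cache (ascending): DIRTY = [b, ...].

DIRTY = [0]

0: R B3 → L0 miss [-]
1: R B3 → L0 hit [-]
2: W B4 → L1 miss [D]
3: W B4 → L1 hit [D]
4: R B4 → L1 hit [D]
5: R B5 → L2 miss [-]
6: R B5 → L2 hit [-]
7: W B1 → L1 miss wb→B4 [D]
8: R B1 → L1 hit [D]
9: W B2 → L2 miss [D]
10: W B0 → L0 miss [D]
11: R B0 → L0 hit [D]
12: R B5 → L2 miss wb→B2 [-]
13: R B4 → L1 miss wb→B1 [-]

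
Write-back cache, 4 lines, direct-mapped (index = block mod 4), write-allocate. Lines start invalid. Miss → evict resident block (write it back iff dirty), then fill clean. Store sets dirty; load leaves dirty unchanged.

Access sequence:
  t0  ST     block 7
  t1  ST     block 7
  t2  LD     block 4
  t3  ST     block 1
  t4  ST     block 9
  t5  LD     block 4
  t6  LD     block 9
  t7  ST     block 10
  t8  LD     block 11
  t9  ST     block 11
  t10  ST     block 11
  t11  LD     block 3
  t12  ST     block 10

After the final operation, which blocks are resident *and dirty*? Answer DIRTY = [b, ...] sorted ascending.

0: W B7 -> L3 miss  d=D]
1: W B7 -> L3 hit  d=D]
2: R B4 -> L0 miss  d=-]
3: W B1 -> L1 miss  d=D]
4: W B9 -> L1 miss wb->B1  d=D]
5: R B4 -> L0 hit  d=-]
6: R B9 -> L1 hit  d=D]
7: W B10 -> L2 miss  d=D]
8: R B11 -> L3 miss wb->B7  d=-]
9: W B11 -> L3 hit  d=D]
10: W B11 -> L3 hit  d=D]
11: R B3 -> L3 miss wb->B11  d=-]
12: W B10 -> L2 hit  d=D]

DIRTY = [9, 10]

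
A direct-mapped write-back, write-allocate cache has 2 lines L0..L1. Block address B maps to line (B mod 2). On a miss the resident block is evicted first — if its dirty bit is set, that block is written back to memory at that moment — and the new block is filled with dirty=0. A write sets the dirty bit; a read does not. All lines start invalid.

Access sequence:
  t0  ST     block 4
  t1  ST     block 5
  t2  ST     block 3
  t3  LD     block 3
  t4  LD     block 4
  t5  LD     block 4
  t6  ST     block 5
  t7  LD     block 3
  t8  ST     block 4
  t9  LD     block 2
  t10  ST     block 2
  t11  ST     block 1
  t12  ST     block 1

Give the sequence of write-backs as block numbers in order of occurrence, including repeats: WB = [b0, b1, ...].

0: W B4 → L0 miss [D]
1: W B5 → L1 miss [D]
2: W B3 → L1 miss wb→B5 [D]
3: R B3 → L1 hit [D]
4: R B4 → L0 hit [D]
5: R B4 → L0 hit [D]
6: W B5 → L1 miss wb→B3 [D]
7: R B3 → L1 miss wb→B5 [-]
8: W B4 → L0 hit [D]
9: R B2 → L0 miss wb→B4 [-]
10: W B2 → L0 hit [D]
11: W B1 → L1 miss [D]
12: W B1 → L1 hit [D]

WB = [5, 3, 5, 4]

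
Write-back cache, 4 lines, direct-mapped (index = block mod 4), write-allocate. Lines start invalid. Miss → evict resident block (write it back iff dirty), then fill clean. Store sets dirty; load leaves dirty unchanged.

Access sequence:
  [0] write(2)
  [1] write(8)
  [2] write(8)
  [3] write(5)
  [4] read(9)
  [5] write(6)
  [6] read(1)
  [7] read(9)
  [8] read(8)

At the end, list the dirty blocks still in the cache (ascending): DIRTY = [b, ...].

0: W B2 → L2 miss [D]
1: W B8 → L0 miss [D]
2: W B8 → L0 hit [D]
3: W B5 → L1 miss [D]
4: R B9 → L1 miss wb→B5 [-]
5: W B6 → L2 miss wb→B2 [D]
6: R B1 → L1 miss [-]
7: R B9 → L1 miss [-]
8: R B8 → L0 hit [D]

DIRTY = [6, 8]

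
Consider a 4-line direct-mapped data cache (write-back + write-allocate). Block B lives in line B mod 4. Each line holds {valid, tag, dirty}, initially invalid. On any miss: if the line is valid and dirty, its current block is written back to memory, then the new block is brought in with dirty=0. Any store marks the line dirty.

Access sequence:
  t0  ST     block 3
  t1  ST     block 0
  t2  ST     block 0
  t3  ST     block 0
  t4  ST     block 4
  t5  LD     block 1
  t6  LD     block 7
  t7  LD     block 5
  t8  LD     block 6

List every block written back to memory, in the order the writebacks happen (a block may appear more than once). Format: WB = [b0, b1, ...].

WB = [0, 3]

0: W B3 -> L3 miss  d=D]
1: W B0 -> L0 miss  d=D]
2: W B0 -> L0 hit  d=D]
3: W B0 -> L0 hit  d=D]
4: W B4 -> L0 miss wb->B0  d=D]
5: R B1 -> L1 miss  d=-]
6: R B7 -> L3 miss wb->B3  d=-]
7: R B5 -> L1 miss  d=-]
8: R B6 -> L2 miss  d=-]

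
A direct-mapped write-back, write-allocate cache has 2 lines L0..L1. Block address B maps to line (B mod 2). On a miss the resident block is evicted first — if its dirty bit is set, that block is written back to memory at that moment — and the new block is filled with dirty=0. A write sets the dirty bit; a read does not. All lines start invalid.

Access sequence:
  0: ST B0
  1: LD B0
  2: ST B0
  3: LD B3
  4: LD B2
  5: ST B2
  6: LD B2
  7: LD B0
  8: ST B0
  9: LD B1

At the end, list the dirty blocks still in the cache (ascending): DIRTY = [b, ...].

DIRTY = [0]

0: W B0 -> L0 miss  d=D]
1: R B0 -> L0 hit  d=D]
2: W B0 -> L0 hit  d=D]
3: R B3 -> L1 miss  d=-]
4: R B2 -> L0 miss wb->B0  d=-]
5: W B2 -> L0 hit  d=D]
6: R B2 -> L0 hit  d=D]
7: R B0 -> L0 miss wb->B2  d=-]
8: W B0 -> L0 hit  d=D]
9: R B1 -> L1 miss  d=-]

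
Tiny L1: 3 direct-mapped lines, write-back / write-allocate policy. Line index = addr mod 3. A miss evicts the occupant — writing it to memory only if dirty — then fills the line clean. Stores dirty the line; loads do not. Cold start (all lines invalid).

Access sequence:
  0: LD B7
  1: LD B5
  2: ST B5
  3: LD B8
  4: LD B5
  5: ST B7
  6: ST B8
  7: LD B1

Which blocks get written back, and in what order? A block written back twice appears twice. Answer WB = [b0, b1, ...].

  0 | R B7 → L1 miss [-]
  1 | R B5 → L2 miss [-]
  2 | W B5 → L2 hit [D]
  3 | R B8 → L2 miss wb→B5 [-]
  4 | R B5 → L2 miss [-]
  5 | W B7 → L1 hit [D]
  6 | W B8 → L2 miss [D]
  7 | R B1 → L1 miss wb→B7 [-]

WB = [5, 7]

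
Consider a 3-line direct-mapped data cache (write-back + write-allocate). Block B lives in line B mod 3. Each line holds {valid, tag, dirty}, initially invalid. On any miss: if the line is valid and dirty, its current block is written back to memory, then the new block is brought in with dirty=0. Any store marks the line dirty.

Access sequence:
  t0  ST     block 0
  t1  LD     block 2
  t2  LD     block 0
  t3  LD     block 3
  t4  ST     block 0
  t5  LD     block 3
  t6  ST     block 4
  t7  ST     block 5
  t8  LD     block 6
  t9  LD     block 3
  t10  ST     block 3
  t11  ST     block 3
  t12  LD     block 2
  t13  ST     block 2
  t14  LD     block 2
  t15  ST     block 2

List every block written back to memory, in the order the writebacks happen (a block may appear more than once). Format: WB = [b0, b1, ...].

0: W B0 -> L0 miss  d=D]
1: R B2 -> L2 miss  d=-]
2: R B0 -> L0 hit  d=D]
3: R B3 -> L0 miss wb->B0  d=-]
4: W B0 -> L0 miss  d=D]
5: R B3 -> L0 miss wb->B0  d=-]
6: W B4 -> L1 miss  d=D]
7: W B5 -> L2 miss  d=D]
8: R B6 -> L0 miss  d=-]
9: R B3 -> L0 miss  d=-]
10: W B3 -> L0 hit  d=D]
11: W B3 -> L0 hit  d=D]
12: R B2 -> L2 miss wb->B5  d=-]
13: W B2 -> L2 hit  d=D]
14: R B2 -> L2 hit  d=D]
15: W B2 -> L2 hit  d=D]

WB = [0, 0, 5]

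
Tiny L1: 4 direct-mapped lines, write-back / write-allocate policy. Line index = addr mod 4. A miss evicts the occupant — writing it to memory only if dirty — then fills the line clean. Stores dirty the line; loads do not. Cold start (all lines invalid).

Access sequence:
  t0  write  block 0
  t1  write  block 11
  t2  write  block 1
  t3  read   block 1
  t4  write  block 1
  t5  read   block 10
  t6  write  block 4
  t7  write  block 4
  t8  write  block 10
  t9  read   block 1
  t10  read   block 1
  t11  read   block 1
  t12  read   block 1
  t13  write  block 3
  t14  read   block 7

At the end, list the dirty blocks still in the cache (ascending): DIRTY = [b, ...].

  0 | W B0 → L0 miss [D]
  1 | W B11 → L3 miss [D]
  2 | W B1 → L1 miss [D]
  3 | R B1 → L1 hit [D]
  4 | W B1 → L1 hit [D]
  5 | R B10 → L2 miss [-]
  6 | W B4 → L0 miss wb→B0 [D]
  7 | W B4 → L0 hit [D]
  8 | W B10 → L2 hit [D]
  9 | R B1 → L1 hit [D]
  10 | R B1 → L1 hit [D]
  11 | R B1 → L1 hit [D]
  12 | R B1 → L1 hit [D]
  13 | W B3 → L3 miss wb→B11 [D]
  14 | R B7 → L3 miss wb→B3 [-]

DIRTY = [1, 4, 10]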